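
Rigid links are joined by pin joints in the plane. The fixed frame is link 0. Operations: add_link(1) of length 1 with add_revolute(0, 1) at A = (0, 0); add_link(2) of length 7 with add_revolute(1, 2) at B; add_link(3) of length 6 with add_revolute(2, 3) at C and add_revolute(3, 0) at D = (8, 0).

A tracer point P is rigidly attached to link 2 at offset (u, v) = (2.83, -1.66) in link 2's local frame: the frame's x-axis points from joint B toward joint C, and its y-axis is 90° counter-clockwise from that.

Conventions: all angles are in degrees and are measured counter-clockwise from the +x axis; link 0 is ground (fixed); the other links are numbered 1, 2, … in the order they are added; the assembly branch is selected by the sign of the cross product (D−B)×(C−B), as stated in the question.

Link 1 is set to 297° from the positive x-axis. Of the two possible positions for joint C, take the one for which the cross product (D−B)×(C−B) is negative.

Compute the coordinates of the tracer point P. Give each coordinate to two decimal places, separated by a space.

A=(0,0), D=(8.00,0)
B = A + 1.00·(cos297°, sin297°) = (0.4540, -0.8910)
|BD| = 7.5984
circle(B,7.00) ∩ circle(D,6.00): a=4.6547, h=5.2282
  candidates: C₊=(4.4635,4.8469) cross=39.726; C₋=(5.6896,-5.5373) cross=-39.726
  branch - wants cross < 0 → take C=(5.6896,-5.5373) (cross=-39.726)
ex = (C−B)/|BC| = (0.7479,-0.6638); ey = (0.6638,0.7479)
P = B + 2.83·ex + -1.66·ey = (1.4688,-4.0110)

1.47 -4.01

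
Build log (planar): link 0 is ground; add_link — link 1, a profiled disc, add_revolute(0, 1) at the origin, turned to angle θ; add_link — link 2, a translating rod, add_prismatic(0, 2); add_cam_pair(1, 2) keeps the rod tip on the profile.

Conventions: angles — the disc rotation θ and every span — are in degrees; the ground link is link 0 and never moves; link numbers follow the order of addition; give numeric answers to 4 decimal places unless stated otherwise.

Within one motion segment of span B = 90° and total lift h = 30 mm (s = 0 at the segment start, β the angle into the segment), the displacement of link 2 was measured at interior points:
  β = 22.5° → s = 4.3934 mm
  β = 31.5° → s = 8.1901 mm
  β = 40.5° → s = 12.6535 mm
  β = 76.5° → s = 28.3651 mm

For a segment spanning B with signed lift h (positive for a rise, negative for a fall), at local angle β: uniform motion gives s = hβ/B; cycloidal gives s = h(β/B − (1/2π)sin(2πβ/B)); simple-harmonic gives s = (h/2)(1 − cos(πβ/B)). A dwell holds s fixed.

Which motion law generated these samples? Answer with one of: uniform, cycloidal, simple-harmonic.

candidates at β/B = r: uniform s = h·r (linear in β); cycloidal s = h·(r − sin(2πr)/(2π)); simple-harmonic s = (h/2)(1 − cos(πr))
β=22.5°: printed 4.3934 | uniform 7.5000, cycloidal 2.7254, simple-harmonic 4.3934
β=31.5°: printed 8.1901 | uniform 10.5000, cycloidal 6.6372, simple-harmonic 8.1901
β=40.5°: printed 12.6535 | uniform 13.5000, cycloidal 12.0246, simple-harmonic 12.6535
β=76.5°: printed 28.3651 | uniform 25.5000, cycloidal 29.3628, simple-harmonic 28.3651
only one law matches every sample → simple-harmonic

simple-harmonic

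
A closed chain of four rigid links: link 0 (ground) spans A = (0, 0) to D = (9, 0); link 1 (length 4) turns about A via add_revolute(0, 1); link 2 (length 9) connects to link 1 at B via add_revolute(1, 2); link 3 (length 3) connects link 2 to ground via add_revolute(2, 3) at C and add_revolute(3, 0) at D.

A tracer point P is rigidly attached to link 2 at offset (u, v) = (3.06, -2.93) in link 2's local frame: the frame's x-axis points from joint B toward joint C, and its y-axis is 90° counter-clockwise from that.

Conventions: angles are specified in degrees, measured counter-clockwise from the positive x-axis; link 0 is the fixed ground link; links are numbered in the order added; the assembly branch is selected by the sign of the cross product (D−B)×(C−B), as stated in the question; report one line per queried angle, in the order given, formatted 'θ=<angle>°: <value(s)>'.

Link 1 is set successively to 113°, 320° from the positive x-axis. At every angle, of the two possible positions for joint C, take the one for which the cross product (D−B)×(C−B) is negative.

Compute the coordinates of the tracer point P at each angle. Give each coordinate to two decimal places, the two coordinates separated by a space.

A=(0,0), D=(9.00,0)
θ=113°: B = A + 4.00·(cos113°, sin113°) = (-1.5629, 3.6820)
θ=113°: |BD| = 11.1863
θ=113°: circle(B,9.00) ∩ circle(D,3.00): a=8.8114, h=1.8330
θ=113°:   candidates: C₊=(7.3608,2.5126) cross=20.504; C₋=(6.1541,-0.9491) cross=-20.504
θ=113°:   branch - wants cross < 0 → take C=(6.1541,-0.9491) (cross=-20.504)
θ=113°: ex = (C−B)/|BC| = (0.8574,-0.5146); ey = (0.5146,0.8574)
θ=113°: P = B + 3.06·ex + -2.93·ey = (-0.4468,-0.4049)
θ=320°: B = A + 4.00·(cos320°, sin320°) = (3.0642, -2.5712)
θ=320°: |BD| = 6.4688
θ=320°: circle(B,9.00) ∩ circle(D,3.00): a=8.7996, h=1.8887
θ=320°:   candidates: C₊=(10.3881,2.6595) cross=12.218; C₋=(11.8895,-0.8067) cross=-12.218
θ=320°:   branch - wants cross < 0 → take C=(11.8895,-0.8067) (cross=-12.218)
θ=320°: ex = (C−B)/|BC| = (0.9806,0.1961); ey = (-0.1961,0.9806)
θ=320°: P = B + 3.06·ex + -2.93·ey = (6.6392,-4.8444)

θ=113°: -0.45 -0.40
θ=320°: 6.64 -4.84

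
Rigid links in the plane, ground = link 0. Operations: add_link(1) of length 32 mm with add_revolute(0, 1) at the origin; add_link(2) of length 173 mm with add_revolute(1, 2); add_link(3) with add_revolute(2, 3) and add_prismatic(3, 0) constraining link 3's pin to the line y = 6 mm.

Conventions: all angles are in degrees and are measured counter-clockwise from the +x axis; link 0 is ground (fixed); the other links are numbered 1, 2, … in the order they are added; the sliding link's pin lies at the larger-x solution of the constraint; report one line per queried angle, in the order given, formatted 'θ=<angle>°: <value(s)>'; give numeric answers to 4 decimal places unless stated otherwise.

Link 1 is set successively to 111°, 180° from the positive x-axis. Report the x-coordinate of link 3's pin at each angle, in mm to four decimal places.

geometry: r = 32 mm, L = 173 mm, e = 6 mm
θ=111°: crank pin P = (r cos θ, r sin θ) = (-11.467774, 29.874574)
θ=111°: h = r sin θ − e = 29.874574 − 6 = 23.874574
θ=111°: x = r cos θ + √(L² − h²) = -11.467774 + 171.344696 = 159.876921
θ=180°: crank pin P = (r cos θ, r sin θ) = (-32.000000, 0.000000)
θ=180°: h = r sin θ − e = 0.000000 − 6 = -6.000000
θ=180°: x = r cos θ + √(L² − h²) = -32.000000 + 172.895922 = 140.895922

θ=111°: 159.8769
θ=180°: 140.8959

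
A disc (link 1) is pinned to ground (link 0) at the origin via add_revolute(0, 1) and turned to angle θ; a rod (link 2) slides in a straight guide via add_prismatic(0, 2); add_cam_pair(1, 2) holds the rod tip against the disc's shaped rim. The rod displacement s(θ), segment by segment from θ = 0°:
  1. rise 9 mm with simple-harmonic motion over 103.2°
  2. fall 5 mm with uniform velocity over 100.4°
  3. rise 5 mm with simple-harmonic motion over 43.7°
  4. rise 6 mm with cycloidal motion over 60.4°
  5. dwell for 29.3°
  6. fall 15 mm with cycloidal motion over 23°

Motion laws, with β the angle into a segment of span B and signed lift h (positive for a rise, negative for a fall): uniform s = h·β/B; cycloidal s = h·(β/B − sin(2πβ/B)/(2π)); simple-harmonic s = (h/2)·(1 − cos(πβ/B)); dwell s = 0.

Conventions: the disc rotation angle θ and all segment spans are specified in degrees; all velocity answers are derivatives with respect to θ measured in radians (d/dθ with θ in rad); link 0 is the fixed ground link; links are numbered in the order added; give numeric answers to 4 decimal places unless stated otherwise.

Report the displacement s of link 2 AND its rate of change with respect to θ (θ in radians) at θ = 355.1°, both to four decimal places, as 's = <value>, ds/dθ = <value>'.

segment 1 (0° to 103.2°, simple-harmonic, h = 9) is passed completely: s = 0.0000 + (9) = 9.0000
segment 2 (103.2° to 203.6°, uniform, h = -5) is passed completely: s = 9.0000 + (-5) = 4.0000
segment 3 (203.6° to 247.3°, simple-harmonic, h = 5) is passed completely: s = 4.0000 + (5) = 9.0000
segment 4 (247.3° to 307.7°, cycloidal, h = 6) is passed completely: s = 9.0000 + (6) = 15.0000
segment 5 (307.7° to 337°, dwell): s unchanged at 15.0000
θ = 355.1° falls in segment 6 (337° to 360°, cycloidal, h = -15): β = 355.1 − 337 = 18.1°, B = 23°; Δs = -15·(0.7870 − sin(2π·0.7870)/(2π)) = -14.1276; s = 15.0000 − 14.1276 = 0.8724
velocity in seg [337°–360°] (cycloidal), θ in radians: β = 18.1° = 0.3159 rad, B = 23° = 0.4014 rad; ds/dθ = (h/B)(1 − cos(2πβ/B)) = ((-15)/0.4014)(1 − cos(2π·0.7870)) = -28.767828 mm/rad

s = 0.8724, ds/dθ = -28.7678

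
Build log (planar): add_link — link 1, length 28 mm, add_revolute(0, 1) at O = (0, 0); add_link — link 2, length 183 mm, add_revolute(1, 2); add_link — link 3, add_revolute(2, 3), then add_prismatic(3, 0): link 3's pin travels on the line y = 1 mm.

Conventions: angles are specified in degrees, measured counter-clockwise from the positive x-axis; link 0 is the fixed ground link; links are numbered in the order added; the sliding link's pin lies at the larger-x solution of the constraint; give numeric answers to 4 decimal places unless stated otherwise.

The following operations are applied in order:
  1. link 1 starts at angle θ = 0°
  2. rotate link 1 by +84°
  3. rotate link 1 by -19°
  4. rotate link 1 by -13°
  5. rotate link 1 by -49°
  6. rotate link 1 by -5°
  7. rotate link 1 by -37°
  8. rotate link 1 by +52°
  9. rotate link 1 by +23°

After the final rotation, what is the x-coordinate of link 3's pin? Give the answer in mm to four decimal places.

geometry: r = 28 mm, L = 183 mm, e = 1 mm; θ starts at 0°
rotate link 1 by +84°: θ ← 0° +84° = 84°
rotate link 1 by -19°: θ ← 84° -19° = 65°
rotate link 1 by -13°: θ ← 65° -13° = 52°
rotate link 1 by -49°: θ ← 52° -49° = 3°
rotate link 1 by -5°: θ ← 3° -5° = -2°
rotate link 1 by -37°: θ ← -2° -37° = -39°
rotate link 1 by +52°: θ ← -39° +52° = 13°
rotate link 1 by +23°: θ ← 13° +23° = 36°
crank pin P = (r cos θ, r sin θ) = (22.652476, 16.457987)
h = r sin θ − e = 16.457987 − 1 = 15.457987
x = r cos θ + √(L² − h²) = 22.652476 + 182.345964 = 204.998440

204.9984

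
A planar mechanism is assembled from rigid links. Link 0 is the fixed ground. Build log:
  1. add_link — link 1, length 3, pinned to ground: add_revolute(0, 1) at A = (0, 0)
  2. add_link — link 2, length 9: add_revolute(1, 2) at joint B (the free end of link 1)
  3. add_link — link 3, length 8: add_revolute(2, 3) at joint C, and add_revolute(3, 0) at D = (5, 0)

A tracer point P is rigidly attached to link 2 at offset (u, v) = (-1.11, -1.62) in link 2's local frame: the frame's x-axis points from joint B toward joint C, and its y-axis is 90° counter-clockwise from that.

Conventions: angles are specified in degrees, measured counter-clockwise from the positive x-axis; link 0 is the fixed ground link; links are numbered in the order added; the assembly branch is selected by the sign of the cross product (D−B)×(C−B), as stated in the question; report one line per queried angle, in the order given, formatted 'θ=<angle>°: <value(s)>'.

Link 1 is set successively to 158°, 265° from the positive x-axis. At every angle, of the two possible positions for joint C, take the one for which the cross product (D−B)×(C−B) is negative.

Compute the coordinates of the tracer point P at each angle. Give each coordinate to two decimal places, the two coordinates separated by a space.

A=(0,0), D=(5.00,0)
θ=158°: B = A + 3.00·(cos158°, sin158°) = (-2.7816, 1.1238)
θ=158°: |BD| = 7.8623
θ=158°: circle(B,9.00) ∩ circle(D,8.00): a=5.0123, h=7.4751
θ=158°:   candidates: C₊=(3.2477,7.8057) cross=58.771; C₋=(1.1108,-6.9910) cross=-58.771
θ=158°:   branch - wants cross < 0 → take C=(1.1108,-6.9910) (cross=-58.771)
θ=158°: ex = (C−B)/|BC| = (0.4325,-0.9016); ey = (0.9016,0.4325)
θ=158°: P = B + -1.11·ex + -1.62·ey = (-4.7223,1.4240)
θ=265°: B = A + 3.00·(cos265°, sin265°) = (-0.2615, -2.9886)
θ=265°: |BD| = 6.0510
θ=265°: circle(B,9.00) ∩ circle(D,8.00): a=4.4302, h=7.8341
θ=265°:   candidates: C₊=(-0.2785,6.0114) cross=47.404; C₋=(7.4600,-7.6124) cross=-47.404
θ=265°:   branch - wants cross < 0 → take C=(7.4600,-7.6124) (cross=-47.404)
θ=265°: ex = (C−B)/|BC| = (0.8579,-0.5138); ey = (0.5138,0.8579)
θ=265°: P = B + -1.11·ex + -1.62·ey = (-2.0461,-3.8082)

θ=158°: -4.72 1.42
θ=265°: -2.05 -3.81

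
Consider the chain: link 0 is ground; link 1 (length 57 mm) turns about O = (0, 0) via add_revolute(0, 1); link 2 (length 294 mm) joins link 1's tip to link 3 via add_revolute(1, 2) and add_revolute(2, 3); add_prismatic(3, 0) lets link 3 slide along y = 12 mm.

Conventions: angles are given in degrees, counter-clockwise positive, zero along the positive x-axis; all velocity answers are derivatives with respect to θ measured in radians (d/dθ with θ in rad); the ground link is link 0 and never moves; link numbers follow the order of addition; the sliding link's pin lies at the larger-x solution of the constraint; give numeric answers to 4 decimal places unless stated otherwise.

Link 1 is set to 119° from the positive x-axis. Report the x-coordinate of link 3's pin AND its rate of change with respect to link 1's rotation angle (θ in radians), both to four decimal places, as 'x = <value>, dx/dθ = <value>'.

geometry: r = 57 mm, L = 294 mm, e = 12 mm
crank pin P = (r cos θ, r sin θ) = (-27.634148, 49.853323)
h = r sin θ − e = 49.853323 − 12 = 37.853323
x = r cos θ + √(L² − h²) = -27.634148 + 291.552956 = 263.918807
dx/dθ = −r sin θ − h·r cos θ/√(L² − h²) (θ in radians; h = 37.853323) = -46.265487

x = 263.9188, dx/dθ = -46.2655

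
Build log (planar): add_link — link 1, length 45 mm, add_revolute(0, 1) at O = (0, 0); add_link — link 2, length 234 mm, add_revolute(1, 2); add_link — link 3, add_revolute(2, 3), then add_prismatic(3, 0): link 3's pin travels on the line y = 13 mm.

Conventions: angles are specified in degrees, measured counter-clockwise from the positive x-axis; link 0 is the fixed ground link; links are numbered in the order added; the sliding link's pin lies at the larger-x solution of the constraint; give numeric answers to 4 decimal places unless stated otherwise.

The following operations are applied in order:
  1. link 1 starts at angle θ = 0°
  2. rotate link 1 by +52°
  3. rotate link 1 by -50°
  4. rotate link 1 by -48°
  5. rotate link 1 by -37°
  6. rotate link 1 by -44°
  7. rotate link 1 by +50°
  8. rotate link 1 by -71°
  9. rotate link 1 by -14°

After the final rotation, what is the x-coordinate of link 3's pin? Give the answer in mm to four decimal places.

geometry: r = 45 mm, L = 234 mm, e = 13 mm; θ starts at 0°
rotate link 1 by +52°: θ ← 0° +52° = 52°
rotate link 1 by -50°: θ ← 52° -50° = 2°
rotate link 1 by -48°: θ ← 2° -48° = -46°
rotate link 1 by -37°: θ ← -46° -37° = -83°
rotate link 1 by -44°: θ ← -83° -44° = -127°
rotate link 1 by +50°: θ ← -127° +50° = -77°
rotate link 1 by -71°: θ ← -77° -71° = -148°
rotate link 1 by -14°: θ ← -148° -14° = -162°
crank pin P = (r cos θ, r sin θ) = (-42.797543, -13.905765)
h = r sin θ − e = -13.905765 − 13 = -26.905765
x = r cos θ + √(L² − h²) = -42.797543 + 232.448015 = 189.650472

189.6505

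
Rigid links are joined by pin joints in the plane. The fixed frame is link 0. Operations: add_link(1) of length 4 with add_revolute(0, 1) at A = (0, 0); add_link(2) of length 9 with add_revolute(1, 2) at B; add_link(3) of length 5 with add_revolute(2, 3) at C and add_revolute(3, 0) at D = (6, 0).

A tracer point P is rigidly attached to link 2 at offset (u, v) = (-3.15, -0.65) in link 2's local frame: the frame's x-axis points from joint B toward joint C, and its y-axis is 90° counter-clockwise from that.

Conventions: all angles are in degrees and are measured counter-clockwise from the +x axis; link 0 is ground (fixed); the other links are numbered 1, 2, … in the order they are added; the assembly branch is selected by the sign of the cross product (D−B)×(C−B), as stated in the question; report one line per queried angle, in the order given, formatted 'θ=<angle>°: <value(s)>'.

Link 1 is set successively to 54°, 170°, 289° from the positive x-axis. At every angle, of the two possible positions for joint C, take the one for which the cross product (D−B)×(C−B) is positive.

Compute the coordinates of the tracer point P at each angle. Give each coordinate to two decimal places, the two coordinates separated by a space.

A=(0,0), D=(6.00,0)
θ=54°: B = A + 4.00·(cos54°, sin54°) = (2.3511, 3.2361)
θ=54°: |BD| = 4.8771
θ=54°: circle(B,9.00) ∩ circle(D,5.00): a=8.1797, h=3.7541
θ=54°:   candidates: C₊=(10.9617,0.6174) cross=18.309; C₋=(5.9799,-5.0000) cross=-18.309
θ=54°:   branch + wants cross > 0 → take C=(10.9617,0.6174) (cross=18.309)
θ=54°: ex = (C−B)/|BC| = (0.9567,-0.2910); ey = (0.2910,0.9567)
θ=54°: P = B + -3.15·ex + -0.65·ey = (-0.8517,3.5307)
θ=170°: B = A + 4.00·(cos170°, sin170°) = (-3.9392, 0.6946)
θ=170°: |BD| = 9.9635
θ=170°: circle(B,9.00) ∩ circle(D,5.00): a=7.7920, h=4.5039
θ=170°:   candidates: C₊=(4.1478,4.6443) cross=44.874; C₋=(3.5198,-4.3415) cross=-44.874
θ=170°:   branch + wants cross > 0 → take C=(4.1478,4.6443) (cross=44.874)
θ=170°: ex = (C−B)/|BC| = (0.8986,0.4389); ey = (-0.4389,0.8986)
θ=170°: P = B + -3.15·ex + -0.65·ey = (-6.4844,-1.2719)
θ=289°: B = A + 4.00·(cos289°, sin289°) = (1.3023, -3.7821)
θ=289°: |BD| = 6.0310
θ=289°: circle(B,9.00) ∩ circle(D,5.00): a=7.6582, h=4.7278
θ=289°:   candidates: C₊=(4.3026,4.7031) cross=28.513; C₋=(10.2323,-2.6622) cross=-28.513
θ=289°:   branch + wants cross > 0 → take C=(4.3026,4.7031) (cross=28.513)
θ=289°: ex = (C−B)/|BC| = (0.3334,0.9428); ey = (-0.9428,0.3334)
θ=289°: P = B + -3.15·ex + -0.65·ey = (0.8650,-6.9686)

θ=54°: -0.85 3.53
θ=170°: -6.48 -1.27
θ=289°: 0.86 -6.97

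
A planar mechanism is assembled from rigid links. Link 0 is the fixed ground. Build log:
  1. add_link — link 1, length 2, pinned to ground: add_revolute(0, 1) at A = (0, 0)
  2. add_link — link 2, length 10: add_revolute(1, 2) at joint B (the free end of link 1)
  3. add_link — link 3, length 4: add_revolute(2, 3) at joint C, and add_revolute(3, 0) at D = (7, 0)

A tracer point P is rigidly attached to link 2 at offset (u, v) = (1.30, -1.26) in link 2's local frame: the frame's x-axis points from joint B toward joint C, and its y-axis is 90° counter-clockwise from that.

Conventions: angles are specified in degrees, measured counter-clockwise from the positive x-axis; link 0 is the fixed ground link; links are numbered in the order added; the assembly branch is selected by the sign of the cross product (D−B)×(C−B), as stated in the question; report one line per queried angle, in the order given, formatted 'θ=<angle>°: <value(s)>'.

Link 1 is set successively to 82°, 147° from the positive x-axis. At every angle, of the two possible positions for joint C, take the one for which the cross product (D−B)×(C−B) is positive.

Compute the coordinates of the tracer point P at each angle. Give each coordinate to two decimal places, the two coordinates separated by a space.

A=(0,0), D=(7.00,0)
θ=82°: B = A + 2.00·(cos82°, sin82°) = (0.2783, 1.9805)
θ=82°: |BD| = 7.0074
θ=82°: circle(B,10.00) ∩ circle(D,4.00): a=9.4974, h=3.1305
θ=82°:   candidates: C₊=(10.2733,2.2991) cross=21.936; C₋=(8.5037,-3.7066) cross=-21.936
θ=82°:   branch + wants cross > 0 → take C=(10.2733,2.2991) (cross=21.936)
θ=82°: ex = (C−B)/|BC| = (0.9995,0.0319); ey = (-0.0319,0.9995)
θ=82°: P = B + 1.30·ex + -1.26·ey = (1.6178,0.7626)
θ=147°: B = A + 2.00·(cos147°, sin147°) = (-1.6773, 1.0893)
θ=147°: |BD| = 8.7454
θ=147°: circle(B,10.00) ∩ circle(D,4.00): a=9.1752, h=3.9768
θ=147°:   candidates: C₊=(7.9218,3.8923) cross=34.779; C₋=(6.9311,-3.9994) cross=-34.779
θ=147°:   branch + wants cross > 0 → take C=(7.9218,3.8923) (cross=34.779)
θ=147°: ex = (C−B)/|BC| = (0.9599,0.2803); ey = (-0.2803,0.9599)
θ=147°: P = B + 1.30·ex + -1.26·ey = (-0.0763,0.2442)

θ=82°: 1.62 0.76
θ=147°: -0.08 0.24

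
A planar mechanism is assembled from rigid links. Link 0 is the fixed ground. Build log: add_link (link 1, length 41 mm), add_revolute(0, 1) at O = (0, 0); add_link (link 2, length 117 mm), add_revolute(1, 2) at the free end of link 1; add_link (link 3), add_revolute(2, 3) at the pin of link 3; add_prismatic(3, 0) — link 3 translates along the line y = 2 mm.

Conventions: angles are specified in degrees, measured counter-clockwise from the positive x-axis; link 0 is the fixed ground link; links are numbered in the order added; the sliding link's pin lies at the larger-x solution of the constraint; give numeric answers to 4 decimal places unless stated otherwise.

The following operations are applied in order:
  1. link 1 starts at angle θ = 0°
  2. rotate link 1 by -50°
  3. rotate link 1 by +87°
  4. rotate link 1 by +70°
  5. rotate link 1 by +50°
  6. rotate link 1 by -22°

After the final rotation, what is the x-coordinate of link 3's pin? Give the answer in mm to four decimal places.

geometry: r = 41 mm, L = 117 mm, e = 2 mm; θ starts at 0°
rotate link 1 by -50°: θ ← 0° -50° = -50°
rotate link 1 by +87°: θ ← -50° +87° = 37°
rotate link 1 by +70°: θ ← 37° +70° = 107°
rotate link 1 by +50°: θ ← 107° +50° = 157°
rotate link 1 by -22°: θ ← 157° -22° = 135°
crank pin P = (r cos θ, r sin θ) = (-28.991378, 28.991378)
h = r sin θ − e = 28.991378 − 2 = 26.991378
x = r cos θ + √(L² − h²) = -28.991378 + 113.844040 = 84.852662

84.8527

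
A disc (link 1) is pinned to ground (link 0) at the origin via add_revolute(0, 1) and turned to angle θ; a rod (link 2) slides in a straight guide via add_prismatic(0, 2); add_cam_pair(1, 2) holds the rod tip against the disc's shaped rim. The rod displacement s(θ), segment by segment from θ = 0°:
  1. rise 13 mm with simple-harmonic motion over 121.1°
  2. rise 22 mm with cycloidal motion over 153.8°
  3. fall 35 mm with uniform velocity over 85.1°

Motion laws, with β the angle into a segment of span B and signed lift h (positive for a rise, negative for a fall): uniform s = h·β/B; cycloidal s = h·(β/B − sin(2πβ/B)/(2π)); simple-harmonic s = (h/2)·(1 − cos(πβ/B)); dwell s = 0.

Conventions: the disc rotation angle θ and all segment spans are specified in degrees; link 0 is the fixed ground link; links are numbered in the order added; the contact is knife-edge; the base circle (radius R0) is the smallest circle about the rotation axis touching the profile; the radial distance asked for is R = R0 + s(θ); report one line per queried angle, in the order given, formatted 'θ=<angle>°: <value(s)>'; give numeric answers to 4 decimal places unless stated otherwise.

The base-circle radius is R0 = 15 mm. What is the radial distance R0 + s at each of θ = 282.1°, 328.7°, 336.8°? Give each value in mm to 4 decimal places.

segment 1 (0° to 121.1°, simple-harmonic, h = 13) is passed completely: s = 0.0000 + (13) = 13.0000
segment 2 (121.1° to 274.9°, cycloidal, h = 22) is passed completely: s = 13.0000 + (22) = 35.0000
θ = 282.1° falls in segment 3 (274.9° to 360°, uniform, h = -35): β = 282.1 − 274.9 = 7.2°, B = 85.1°; Δs = -35·7.2/85.1 = -2.9612; s = 35.0000 − 2.9612 = 32.0388
θ = 328.7° falls in segment 3 (274.9° to 360°, uniform, h = -35): β = 328.7 − 274.9 = 53.8°, B = 85.1°; Δs = -35·53.8/85.1 = -22.1269; s = 35.0000 − 22.1269 = 12.8731
θ = 336.8° falls in segment 3 (274.9° to 360°, uniform, h = -35): β = 336.8 − 274.9 = 61.9°, B = 85.1°; Δs = -35·61.9/85.1 = -25.4583; s = 35.0000 − 25.4583 = 9.5417
θ=282.1°: R = R0 + s = 15 + 32.0388 = 47.0388
θ=328.7°: R = R0 + s = 15 + 12.8731 = 27.8731
θ=336.8°: R = R0 + s = 15 + 9.5417 = 24.5417

θ=282.1°: 47.0388
θ=328.7°: 27.8731
θ=336.8°: 24.5417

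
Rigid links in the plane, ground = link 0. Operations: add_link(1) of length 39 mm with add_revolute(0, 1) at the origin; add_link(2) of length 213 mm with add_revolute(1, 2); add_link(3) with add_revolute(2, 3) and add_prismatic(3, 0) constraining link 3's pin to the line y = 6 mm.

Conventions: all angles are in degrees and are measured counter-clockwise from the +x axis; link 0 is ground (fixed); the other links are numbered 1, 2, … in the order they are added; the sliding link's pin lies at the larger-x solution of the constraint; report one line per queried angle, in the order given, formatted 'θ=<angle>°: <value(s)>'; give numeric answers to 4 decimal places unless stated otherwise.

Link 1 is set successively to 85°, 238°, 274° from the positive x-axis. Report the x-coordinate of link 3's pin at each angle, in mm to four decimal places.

geometry: r = 39 mm, L = 213 mm, e = 6 mm
θ=85°: crank pin P = (r cos θ, r sin θ) = (3.399074, 38.851593)
θ=85°: h = r sin θ − e = 38.851593 − 6 = 32.851593
θ=85°: x = r cos θ + √(L² − h²) = 3.399074 + 210.451355 = 213.850429
θ=238°: crank pin P = (r cos θ, r sin θ) = (-20.666851, -33.073876)
θ=238°: h = r sin θ − e = -33.073876 − 6 = -39.073876
θ=238°: x = r cos θ + √(L² − h²) = -20.666851 + 209.385368 = 188.718516
θ=274°: crank pin P = (r cos θ, r sin θ) = (2.720502, -38.904998)
θ=274°: h = r sin θ − e = -38.904998 − 6 = -44.904998
θ=274°: x = r cos θ + √(L² − h²) = 2.720502 + 208.212731 = 210.933233

θ=85°: 213.8504
θ=238°: 188.7185
θ=274°: 210.9332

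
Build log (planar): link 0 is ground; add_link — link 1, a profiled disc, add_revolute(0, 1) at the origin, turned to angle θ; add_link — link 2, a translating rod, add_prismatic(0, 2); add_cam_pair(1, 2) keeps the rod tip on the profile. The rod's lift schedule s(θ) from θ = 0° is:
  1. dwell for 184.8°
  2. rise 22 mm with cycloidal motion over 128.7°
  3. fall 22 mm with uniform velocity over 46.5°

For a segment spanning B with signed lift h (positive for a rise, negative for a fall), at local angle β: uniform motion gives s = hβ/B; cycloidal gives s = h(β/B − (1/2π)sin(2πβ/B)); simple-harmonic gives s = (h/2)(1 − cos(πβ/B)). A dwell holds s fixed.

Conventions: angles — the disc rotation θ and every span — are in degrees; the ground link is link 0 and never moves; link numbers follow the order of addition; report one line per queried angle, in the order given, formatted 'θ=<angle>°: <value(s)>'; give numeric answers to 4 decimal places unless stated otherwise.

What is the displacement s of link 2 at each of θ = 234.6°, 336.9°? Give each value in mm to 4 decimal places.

seg 1 [0°–184.8°] dwell: s stays 0.0000
seg 2 [184.8°–313.5°] cycloidal, h=22: θ=234.6° here. β=49.8, B=128.7. 22·(0.3869 − sin(2π·0.3869)/(2π)) = 6.2296 → s = 6.2296
seg 2 [184.8°–313.5°] cycloidal, h=22: full span → s += 22 → s = 22.0000
seg 3 [313.5°–360°] uniform, h=-22: θ=336.9° here. β=23.4, B=46.5. -22·23.4/46.5 = -11.0710 → s = 10.9290

θ=234.6°: 6.2296
θ=336.9°: 10.9290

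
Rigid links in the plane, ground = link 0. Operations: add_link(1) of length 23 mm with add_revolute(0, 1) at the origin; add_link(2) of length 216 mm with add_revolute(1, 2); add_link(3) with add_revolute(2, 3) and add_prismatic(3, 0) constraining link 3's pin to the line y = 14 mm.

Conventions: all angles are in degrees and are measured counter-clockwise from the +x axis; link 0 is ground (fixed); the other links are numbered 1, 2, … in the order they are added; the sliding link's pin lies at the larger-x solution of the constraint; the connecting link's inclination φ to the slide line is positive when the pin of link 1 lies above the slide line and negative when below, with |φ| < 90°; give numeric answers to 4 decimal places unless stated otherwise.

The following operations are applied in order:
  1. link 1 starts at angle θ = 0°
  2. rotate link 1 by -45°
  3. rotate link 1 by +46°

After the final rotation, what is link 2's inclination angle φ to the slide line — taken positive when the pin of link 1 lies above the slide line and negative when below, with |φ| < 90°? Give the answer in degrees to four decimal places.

geometry: r = 23 mm, L = 216 mm, e = 14 mm; θ starts at 0°
rotate link 1 by -45°: θ ← 0° -45° = -45°
rotate link 1 by +46°: θ ← -45° +46° = 1°
h = r sin θ − e = 0.401405 − 14 = -13.598595
sin φ = h / L = -13.598595 / 216 = -0.06295646
φ = arcsin(-0.06295646) = -3.609526°

-3.6095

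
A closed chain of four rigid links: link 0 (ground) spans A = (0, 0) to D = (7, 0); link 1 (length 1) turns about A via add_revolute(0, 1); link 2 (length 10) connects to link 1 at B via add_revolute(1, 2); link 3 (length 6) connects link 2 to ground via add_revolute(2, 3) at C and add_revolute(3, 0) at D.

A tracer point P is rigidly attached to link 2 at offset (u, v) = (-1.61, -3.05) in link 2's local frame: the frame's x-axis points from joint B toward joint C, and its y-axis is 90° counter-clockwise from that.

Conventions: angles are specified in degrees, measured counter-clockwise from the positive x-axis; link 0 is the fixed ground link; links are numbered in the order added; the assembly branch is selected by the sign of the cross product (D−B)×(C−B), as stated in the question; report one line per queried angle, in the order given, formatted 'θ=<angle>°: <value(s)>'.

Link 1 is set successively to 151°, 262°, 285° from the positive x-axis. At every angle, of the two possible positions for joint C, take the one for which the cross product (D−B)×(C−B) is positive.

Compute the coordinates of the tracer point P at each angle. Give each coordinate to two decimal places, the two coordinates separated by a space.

A=(0,0), D=(7.00,0)
θ=151°: B = A + 1.00·(cos151°, sin151°) = (-0.8746, 0.4848)
θ=151°: |BD| = 7.8895
θ=151°: circle(B,10.00) ∩ circle(D,6.00): a=8.0008, h=5.9990
θ=151°:   candidates: C₊=(7.4797,5.9808) cross=47.329; C₋=(6.7424,-5.9945) cross=-47.329
θ=151°:   branch + wants cross > 0 → take C=(7.4797,5.9808) (cross=47.329)
θ=151°: ex = (C−B)/|BC| = (0.8354,0.5496); ey = (-0.5496,0.8354)
θ=151°: P = B + -1.61·ex + -3.05·ey = (-0.5434,-2.9481)
θ=262°: B = A + 1.00·(cos262°, sin262°) = (-0.1392, -0.9903)
θ=262°: |BD| = 7.2075
θ=262°: circle(B,10.00) ∩ circle(D,6.00): a=8.0436, h=5.9415
θ=262°:   candidates: C₊=(7.0118,6.0000) cross=42.823; C₋=(8.6444,-5.7703) cross=-42.823
θ=262°:   branch + wants cross > 0 → take C=(7.0118,6.0000) (cross=42.823)
θ=262°: ex = (C−B)/|BC| = (0.7151,0.6990); ey = (-0.6990,0.7151)
θ=262°: P = B + -1.61·ex + -3.05·ey = (0.8415,-4.2967)
θ=285°: B = A + 1.00·(cos285°, sin285°) = (0.2588, -0.9659)
θ=285°: |BD| = 6.8100
θ=285°: circle(B,10.00) ∩ circle(D,6.00): a=8.1040, h=5.8588
θ=285°:   candidates: C₊=(7.4498,5.9831) cross=39.899; C₋=(9.1119,-5.6161) cross=-39.899
θ=285°:   branch + wants cross > 0 → take C=(7.4498,5.9831) (cross=39.899)
θ=285°: ex = (C−B)/|BC| = (0.7191,0.6949); ey = (-0.6949,0.7191)
θ=285°: P = B + -1.61·ex + -3.05·ey = (1.2205,-4.2780)

θ=151°: -0.54 -2.95
θ=262°: 0.84 -4.30
θ=285°: 1.22 -4.28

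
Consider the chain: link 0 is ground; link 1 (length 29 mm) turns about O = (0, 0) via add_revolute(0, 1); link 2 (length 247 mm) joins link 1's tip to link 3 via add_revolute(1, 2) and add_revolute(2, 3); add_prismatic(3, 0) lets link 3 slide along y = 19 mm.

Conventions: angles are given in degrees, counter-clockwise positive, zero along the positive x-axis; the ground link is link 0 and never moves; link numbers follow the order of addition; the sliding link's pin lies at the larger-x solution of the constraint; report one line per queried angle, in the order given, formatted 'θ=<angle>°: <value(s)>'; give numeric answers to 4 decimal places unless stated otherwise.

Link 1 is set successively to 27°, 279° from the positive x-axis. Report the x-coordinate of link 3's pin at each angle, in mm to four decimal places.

geometry: r = 29 mm, L = 247 mm, e = 19 mm
θ=27°: crank pin P = (r cos θ, r sin θ) = (25.839189, 13.165724)
θ=27°: h = r sin θ − e = 13.165724 − 19 = -5.834276
θ=27°: x = r cos θ + √(L² − h²) = 25.839189 + 246.931086 = 272.770275
θ=279°: crank pin P = (r cos θ, r sin θ) = (4.536599, -28.642962)
θ=279°: h = r sin θ − e = -28.642962 − 19 = -47.642962
θ=279°: x = r cos θ + √(L² − h²) = 4.536599 + 242.361606 = 246.898206

θ=27°: 272.7703
θ=279°: 246.8982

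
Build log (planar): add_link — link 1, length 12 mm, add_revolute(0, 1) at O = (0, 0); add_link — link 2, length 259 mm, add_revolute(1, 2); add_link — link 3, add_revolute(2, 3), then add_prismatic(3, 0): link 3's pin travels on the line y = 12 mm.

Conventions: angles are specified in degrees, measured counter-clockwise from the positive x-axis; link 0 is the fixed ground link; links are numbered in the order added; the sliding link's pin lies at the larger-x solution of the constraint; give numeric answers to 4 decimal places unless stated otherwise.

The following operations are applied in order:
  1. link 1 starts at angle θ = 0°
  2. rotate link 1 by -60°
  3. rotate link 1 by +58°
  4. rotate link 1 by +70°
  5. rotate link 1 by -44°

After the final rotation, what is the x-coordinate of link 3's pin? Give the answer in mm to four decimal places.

geometry: r = 12 mm, L = 259 mm, e = 12 mm; θ starts at 0°
rotate link 1 by -60°: θ ← 0° -60° = -60°
rotate link 1 by +58°: θ ← -60° +58° = -2°
rotate link 1 by +70°: θ ← -2° +70° = 68°
rotate link 1 by -44°: θ ← 68° -44° = 24°
crank pin P = (r cos θ, r sin θ) = (10.962545, 4.880840)
h = r sin θ − e = 4.880840 − 12 = -7.119160
x = r cos θ + √(L² − h²) = 10.962545 + 258.902139 = 269.864684

269.8647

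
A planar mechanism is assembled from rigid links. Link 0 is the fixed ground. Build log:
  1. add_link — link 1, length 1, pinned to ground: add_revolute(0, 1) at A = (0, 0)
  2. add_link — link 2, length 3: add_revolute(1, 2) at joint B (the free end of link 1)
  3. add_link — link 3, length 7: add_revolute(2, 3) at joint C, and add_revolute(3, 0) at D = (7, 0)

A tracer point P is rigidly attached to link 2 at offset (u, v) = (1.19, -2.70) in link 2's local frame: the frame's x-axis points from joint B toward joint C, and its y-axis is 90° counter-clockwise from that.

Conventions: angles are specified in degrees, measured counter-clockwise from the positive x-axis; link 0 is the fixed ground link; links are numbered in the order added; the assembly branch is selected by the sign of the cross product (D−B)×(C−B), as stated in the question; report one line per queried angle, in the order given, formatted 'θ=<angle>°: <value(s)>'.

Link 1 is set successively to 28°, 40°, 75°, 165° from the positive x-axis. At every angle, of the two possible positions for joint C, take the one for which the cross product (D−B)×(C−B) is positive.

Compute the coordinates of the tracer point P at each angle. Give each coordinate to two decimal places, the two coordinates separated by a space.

A=(0,0), D=(7.00,0)
θ=28°: B = A + 1.00·(cos28°, sin28°) = (0.8829, 0.4695)
θ=28°: |BD| = 6.1350
θ=28°: circle(B,3.00) ∩ circle(D,7.00): a=-0.1924, h=2.9938
θ=28°:   candidates: C₊=(0.9202,3.4692) cross=18.367; C₋=(0.4620,-2.5008) cross=-18.367
θ=28°:   branch + wants cross > 0 → take C=(0.9202,3.4692) (cross=18.367)
θ=28°: ex = (C−B)/|BC| = (0.0124,0.9999); ey = (-0.9999,0.0124)
θ=28°: P = B + 1.19·ex + -2.70·ey = (3.5975,1.6259)
θ=40°: B = A + 1.00·(cos40°, sin40°) = (0.7660, 0.6428)
θ=40°: |BD| = 6.2670
θ=40°: circle(B,3.00) ∩ circle(D,7.00): a=-0.0578, h=2.9994
θ=40°:   candidates: C₊=(1.0162,3.6323) cross=18.798; C₋=(0.4009,-2.3349) cross=-18.798
θ=40°:   branch + wants cross > 0 → take C=(1.0162,3.6323) (cross=18.798)
θ=40°: ex = (C−B)/|BC| = (0.0834,0.9965); ey = (-0.9965,0.0834)
θ=40°: P = B + 1.19·ex + -2.70·ey = (3.5559,1.6035)
θ=75°: B = A + 1.00·(cos75°, sin75°) = (0.2588, 0.9659)
θ=75°: |BD| = 6.8100
θ=75°: circle(B,3.00) ∩ circle(D,7.00): a=0.4682, h=2.9632
θ=75°:   candidates: C₊=(1.1426,3.8328) cross=20.180; C₋=(0.3020,-2.0338) cross=-20.180
θ=75°:   branch + wants cross > 0 → take C=(1.1426,3.8328) (cross=20.180)
θ=75°: ex = (C−B)/|BC| = (0.2946,0.9556); ey = (-0.9556,0.2946)
θ=75°: P = B + 1.19·ex + -2.70·ey = (3.1896,1.3078)
θ=165°: B = A + 1.00·(cos165°, sin165°) = (-0.9659, 0.2588)
θ=165°: |BD| = 7.9701
θ=165°: circle(B,3.00) ∩ circle(D,7.00): a=1.4757, h=2.6120
θ=165°:   candidates: C₊=(0.5938,2.8215) cross=20.818; C₋=(0.4242,-2.3997) cross=-20.818
θ=165°:   branch + wants cross > 0 → take C=(0.5938,2.8215) (cross=20.818)
θ=165°: ex = (C−B)/|BC| = (0.5199,0.8542); ey = (-0.8542,0.5199)
θ=165°: P = B + 1.19·ex + -2.70·ey = (1.9592,-0.1284)

θ=28°: 3.60 1.63
θ=40°: 3.56 1.60
θ=75°: 3.19 1.31
θ=165°: 1.96 -0.13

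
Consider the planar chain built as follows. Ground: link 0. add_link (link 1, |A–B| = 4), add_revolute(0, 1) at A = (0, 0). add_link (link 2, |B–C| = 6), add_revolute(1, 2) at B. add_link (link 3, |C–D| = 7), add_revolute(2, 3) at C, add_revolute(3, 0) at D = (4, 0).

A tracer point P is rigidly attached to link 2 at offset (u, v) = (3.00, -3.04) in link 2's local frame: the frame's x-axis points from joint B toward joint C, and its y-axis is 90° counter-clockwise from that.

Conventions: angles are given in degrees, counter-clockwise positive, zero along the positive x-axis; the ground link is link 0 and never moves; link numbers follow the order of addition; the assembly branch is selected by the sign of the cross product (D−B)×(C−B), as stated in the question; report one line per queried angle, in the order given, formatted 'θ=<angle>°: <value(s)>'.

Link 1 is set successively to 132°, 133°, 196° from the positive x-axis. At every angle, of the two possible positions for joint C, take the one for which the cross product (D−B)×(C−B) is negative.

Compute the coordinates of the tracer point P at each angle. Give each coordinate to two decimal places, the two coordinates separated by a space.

A=(0,0), D=(4.00,0)
θ=132°: B = A + 4.00·(cos132°, sin132°) = (-2.6765, 2.9726)
θ=132°: |BD| = 7.3084
θ=132°: circle(B,6.00) ∩ circle(D,7.00): a=2.7648, h=5.3250
θ=132°:   candidates: C₊=(2.0151,6.7127) cross=38.917; C₋=(-2.3166,-3.0166) cross=-38.917
θ=132°:   branch - wants cross < 0 → take C=(-2.3166,-3.0166) (cross=-38.917)
θ=132°: ex = (C−B)/|BC| = (0.0600,-0.9982); ey = (0.9982,0.0600)
θ=132°: P = B + 3.00·ex + -3.04·ey = (-5.5311,-0.2044)
θ=133°: B = A + 4.00·(cos133°, sin133°) = (-2.7280, 2.9254)
θ=133°: |BD| = 7.3365
θ=133°: circle(B,6.00) ∩ circle(D,7.00): a=2.7823, h=5.3159
θ=133°:   candidates: C₊=(1.9432,6.6910) cross=39.000; C₋=(-2.2962,-3.0590) cross=-39.000
θ=133°:   branch - wants cross < 0 → take C=(-2.2962,-3.0590) (cross=-39.000)
θ=133°: ex = (C−B)/|BC| = (0.0720,-0.9974); ey = (0.9974,0.0720)
θ=133°: P = B + 3.00·ex + -3.04·ey = (-5.5442,-0.2856)
θ=196°: B = A + 4.00·(cos196°, sin196°) = (-3.8450, -1.1025)
θ=196°: |BD| = 7.9221
θ=196°: circle(B,6.00) ∩ circle(D,7.00): a=3.1406, h=5.1124
θ=196°:   candidates: C₊=(-1.4465,4.3972) cross=40.501; C₋=(-0.0235,-5.7281) cross=-40.501
θ=196°:   branch - wants cross < 0 → take C=(-0.0235,-5.7281) (cross=-40.501)
θ=196°: ex = (C−B)/|BC| = (0.6369,-0.7709); ey = (0.7709,0.6369)
θ=196°: P = B + 3.00·ex + -3.04·ey = (-4.2779,-5.3516)

θ=132°: -5.53 -0.20
θ=133°: -5.54 -0.29
θ=196°: -4.28 -5.35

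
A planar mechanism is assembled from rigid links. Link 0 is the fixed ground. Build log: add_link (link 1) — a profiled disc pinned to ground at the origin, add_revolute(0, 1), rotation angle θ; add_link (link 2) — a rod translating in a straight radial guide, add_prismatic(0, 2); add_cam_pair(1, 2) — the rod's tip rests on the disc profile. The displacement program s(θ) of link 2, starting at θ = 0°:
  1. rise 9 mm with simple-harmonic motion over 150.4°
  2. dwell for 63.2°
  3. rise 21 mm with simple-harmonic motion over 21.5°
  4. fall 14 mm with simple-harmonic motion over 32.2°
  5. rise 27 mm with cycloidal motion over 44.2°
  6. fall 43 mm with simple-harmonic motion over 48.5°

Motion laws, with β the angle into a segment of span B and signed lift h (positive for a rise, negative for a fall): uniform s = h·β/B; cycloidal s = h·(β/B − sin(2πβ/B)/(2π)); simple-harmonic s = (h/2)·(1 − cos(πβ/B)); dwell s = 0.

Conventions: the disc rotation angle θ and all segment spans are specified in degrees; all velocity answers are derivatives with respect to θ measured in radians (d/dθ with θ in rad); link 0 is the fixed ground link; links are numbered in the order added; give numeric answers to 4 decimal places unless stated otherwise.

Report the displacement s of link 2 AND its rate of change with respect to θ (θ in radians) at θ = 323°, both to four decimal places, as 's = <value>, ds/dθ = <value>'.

seg 1 [0°–150.4°] simple-harmonic, h=9: full span → s += 9 → s = 9.0000
seg 2 [150.4°–213.6°] dwell: s stays 9.0000
seg 3 [213.6°–235.1°] simple-harmonic, h=21: full span → s += 21 → s = 30.0000
seg 4 [235.1°–267.3°] simple-harmonic, h=-14: full span → s += -14 → s = 16.0000
seg 5 [267.3°–311.5°] cycloidal, h=27: full span → s += 27 → s = 43.0000
seg 6 [311.5°–360°] simple-harmonic, h=-43: θ=323° here. β=11.5, B=48.5. -43/2·(1 − cos(π·0.2371)) = -5.6944 → s = 37.3056
velocity in seg [311.5°–360°] (simple-harmonic), θ in radians: β = 11.5° = 0.2007 rad, B = 48.5° = 0.8465 rad; ds/dθ = (πh/(2B)) sin(πβ/B) = (π·(-43)/(2·0.8465)) sin(π·0.2371) = -54.092896 mm/rad

s = 37.3056, ds/dθ = -54.0929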